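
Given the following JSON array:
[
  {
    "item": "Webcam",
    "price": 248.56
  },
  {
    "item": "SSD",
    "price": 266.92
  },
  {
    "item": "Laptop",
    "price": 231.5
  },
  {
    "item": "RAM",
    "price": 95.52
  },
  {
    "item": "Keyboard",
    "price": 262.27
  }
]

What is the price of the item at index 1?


Array index 1 -> SSD
price = 266.92

ANSWER: 266.92


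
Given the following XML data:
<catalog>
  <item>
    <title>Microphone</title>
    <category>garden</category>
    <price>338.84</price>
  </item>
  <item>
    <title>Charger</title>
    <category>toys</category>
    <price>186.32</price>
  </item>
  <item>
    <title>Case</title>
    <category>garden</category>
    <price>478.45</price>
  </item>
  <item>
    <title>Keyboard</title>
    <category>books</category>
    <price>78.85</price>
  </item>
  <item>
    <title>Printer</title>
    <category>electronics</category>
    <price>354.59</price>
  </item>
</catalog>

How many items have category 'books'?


Scanning <item> elements for <category>books</category>:
  Item 4: Keyboard -> MATCH
Count: 1

ANSWER: 1


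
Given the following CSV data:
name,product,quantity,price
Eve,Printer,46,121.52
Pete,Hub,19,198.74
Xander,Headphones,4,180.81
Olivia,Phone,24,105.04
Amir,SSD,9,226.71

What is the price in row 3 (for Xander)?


Row 3: Xander
Column 'price' = 180.81

ANSWER: 180.81


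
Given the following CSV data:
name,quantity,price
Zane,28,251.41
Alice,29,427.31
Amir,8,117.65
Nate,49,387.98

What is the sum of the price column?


Values in 'price' column:
  Row 1: 251.41
  Row 2: 427.31
  Row 3: 117.65
  Row 4: 387.98
Sum = 251.41 + 427.31 + 117.65 + 387.98 = 1184.35

ANSWER: 1184.35


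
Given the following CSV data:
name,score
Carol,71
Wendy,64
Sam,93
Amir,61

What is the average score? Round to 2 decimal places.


Scores: 71, 64, 93, 61
Sum = 289
Count = 4
Average = 289 / 4 = 72.25

ANSWER: 72.25


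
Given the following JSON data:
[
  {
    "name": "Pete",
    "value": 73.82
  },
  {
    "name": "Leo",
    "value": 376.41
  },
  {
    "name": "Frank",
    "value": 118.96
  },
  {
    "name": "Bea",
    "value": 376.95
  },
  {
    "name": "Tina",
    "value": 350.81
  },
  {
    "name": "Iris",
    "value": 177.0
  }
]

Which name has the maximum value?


Comparing values:
  Pete: 73.82
  Leo: 376.41
  Frank: 118.96
  Bea: 376.95
  Tina: 350.81
  Iris: 177.0
Maximum: Bea (376.95)

ANSWER: Bea


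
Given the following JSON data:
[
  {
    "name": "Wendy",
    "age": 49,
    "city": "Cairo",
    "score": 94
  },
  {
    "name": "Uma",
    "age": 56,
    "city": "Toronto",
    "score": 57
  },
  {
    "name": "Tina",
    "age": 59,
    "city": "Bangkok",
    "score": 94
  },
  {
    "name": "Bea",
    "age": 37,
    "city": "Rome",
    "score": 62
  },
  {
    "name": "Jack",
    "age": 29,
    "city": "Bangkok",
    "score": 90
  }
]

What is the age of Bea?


Looking up record where name = Bea
Record index: 3
Field 'age' = 37

ANSWER: 37


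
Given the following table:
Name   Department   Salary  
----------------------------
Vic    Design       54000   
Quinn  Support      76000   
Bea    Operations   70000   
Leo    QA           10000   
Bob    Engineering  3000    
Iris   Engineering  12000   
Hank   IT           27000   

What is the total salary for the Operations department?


Operations department members:
  Bea: 70000
Total = 70000 = 70000

ANSWER: 70000


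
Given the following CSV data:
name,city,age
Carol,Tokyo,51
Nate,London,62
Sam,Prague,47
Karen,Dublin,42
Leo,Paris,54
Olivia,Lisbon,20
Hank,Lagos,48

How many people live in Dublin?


Scanning city column for 'Dublin':
  Row 4: Karen -> MATCH
Total matches: 1

ANSWER: 1


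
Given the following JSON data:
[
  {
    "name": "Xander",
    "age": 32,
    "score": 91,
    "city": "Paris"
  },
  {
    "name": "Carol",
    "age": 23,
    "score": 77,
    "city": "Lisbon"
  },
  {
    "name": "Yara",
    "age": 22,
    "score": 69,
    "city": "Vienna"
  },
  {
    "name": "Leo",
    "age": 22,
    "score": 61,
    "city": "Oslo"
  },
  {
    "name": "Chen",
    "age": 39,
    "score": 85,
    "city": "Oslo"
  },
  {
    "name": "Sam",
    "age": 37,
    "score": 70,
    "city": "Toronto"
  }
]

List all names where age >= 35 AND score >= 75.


Checking both conditions:
  Xander (age=32, score=91) -> no
  Carol (age=23, score=77) -> no
  Yara (age=22, score=69) -> no
  Leo (age=22, score=61) -> no
  Chen (age=39, score=85) -> YES
  Sam (age=37, score=70) -> no


ANSWER: Chen


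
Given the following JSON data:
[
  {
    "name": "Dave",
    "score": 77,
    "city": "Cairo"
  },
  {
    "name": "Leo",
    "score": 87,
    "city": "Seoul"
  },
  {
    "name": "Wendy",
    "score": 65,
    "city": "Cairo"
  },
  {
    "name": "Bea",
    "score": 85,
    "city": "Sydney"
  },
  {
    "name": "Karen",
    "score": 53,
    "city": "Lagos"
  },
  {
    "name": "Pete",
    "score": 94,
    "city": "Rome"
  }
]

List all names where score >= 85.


Filtering records where score >= 85:
  Dave (score=77) -> no
  Leo (score=87) -> YES
  Wendy (score=65) -> no
  Bea (score=85) -> YES
  Karen (score=53) -> no
  Pete (score=94) -> YES


ANSWER: Leo, Bea, Pete


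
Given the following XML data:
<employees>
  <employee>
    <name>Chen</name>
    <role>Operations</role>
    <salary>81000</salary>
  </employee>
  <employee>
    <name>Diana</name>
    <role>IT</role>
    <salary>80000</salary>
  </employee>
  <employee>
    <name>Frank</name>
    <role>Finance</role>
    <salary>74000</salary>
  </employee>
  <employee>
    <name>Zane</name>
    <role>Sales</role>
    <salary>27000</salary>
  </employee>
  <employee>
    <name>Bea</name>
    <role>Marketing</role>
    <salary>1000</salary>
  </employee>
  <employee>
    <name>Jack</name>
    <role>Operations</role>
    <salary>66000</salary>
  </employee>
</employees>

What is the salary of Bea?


Searching for <employee> with <name>Bea</name>
Found at position 5
<salary>1000</salary>

ANSWER: 1000


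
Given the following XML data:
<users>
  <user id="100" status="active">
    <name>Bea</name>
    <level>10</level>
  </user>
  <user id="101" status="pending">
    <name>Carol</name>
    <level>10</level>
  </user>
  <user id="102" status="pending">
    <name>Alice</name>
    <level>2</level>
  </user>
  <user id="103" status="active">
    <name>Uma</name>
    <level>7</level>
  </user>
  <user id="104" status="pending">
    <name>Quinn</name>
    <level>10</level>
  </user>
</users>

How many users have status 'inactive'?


Counting users with status='inactive':
Count: 0

ANSWER: 0


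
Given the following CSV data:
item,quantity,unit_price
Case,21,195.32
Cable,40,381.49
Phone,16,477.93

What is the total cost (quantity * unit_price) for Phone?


Row: Phone
quantity = 16
unit_price = 477.93
total = 16 * 477.93 = 7646.88

ANSWER: 7646.88


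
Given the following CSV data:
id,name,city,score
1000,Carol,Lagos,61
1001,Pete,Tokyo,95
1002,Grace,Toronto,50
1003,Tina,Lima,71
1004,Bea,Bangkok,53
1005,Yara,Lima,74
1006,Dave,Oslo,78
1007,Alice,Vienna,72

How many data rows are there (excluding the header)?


Counting rows (excluding header):
Header: id,name,city,score
Data rows: 8

ANSWER: 8


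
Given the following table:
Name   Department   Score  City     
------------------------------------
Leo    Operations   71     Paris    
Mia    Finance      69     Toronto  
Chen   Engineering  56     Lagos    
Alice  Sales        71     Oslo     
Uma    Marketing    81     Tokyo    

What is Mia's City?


Row 2: Mia
City = Toronto

ANSWER: Toronto


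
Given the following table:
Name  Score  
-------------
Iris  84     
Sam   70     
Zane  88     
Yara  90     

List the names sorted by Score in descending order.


Sorting by Score (descending):
  Yara: 90
  Zane: 88
  Iris: 84
  Sam: 70


ANSWER: Yara, Zane, Iris, Sam


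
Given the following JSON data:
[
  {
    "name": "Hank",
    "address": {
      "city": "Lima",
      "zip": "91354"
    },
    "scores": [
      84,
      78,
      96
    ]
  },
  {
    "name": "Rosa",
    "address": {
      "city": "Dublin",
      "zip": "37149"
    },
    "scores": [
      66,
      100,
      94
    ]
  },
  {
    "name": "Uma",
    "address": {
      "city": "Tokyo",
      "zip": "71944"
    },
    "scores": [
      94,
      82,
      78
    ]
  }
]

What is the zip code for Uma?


Path: records[2].address.zip
Value: 71944

ANSWER: 71944


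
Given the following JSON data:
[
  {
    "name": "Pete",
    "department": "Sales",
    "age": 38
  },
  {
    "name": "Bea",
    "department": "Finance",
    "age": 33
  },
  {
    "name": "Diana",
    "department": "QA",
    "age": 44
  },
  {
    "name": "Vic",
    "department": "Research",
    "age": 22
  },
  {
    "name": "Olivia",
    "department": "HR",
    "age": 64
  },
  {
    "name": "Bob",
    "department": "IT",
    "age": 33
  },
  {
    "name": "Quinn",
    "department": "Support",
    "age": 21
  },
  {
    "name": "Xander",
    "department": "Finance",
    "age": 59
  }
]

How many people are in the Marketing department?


Scanning records for department = Marketing
  No matches found
Count: 0

ANSWER: 0


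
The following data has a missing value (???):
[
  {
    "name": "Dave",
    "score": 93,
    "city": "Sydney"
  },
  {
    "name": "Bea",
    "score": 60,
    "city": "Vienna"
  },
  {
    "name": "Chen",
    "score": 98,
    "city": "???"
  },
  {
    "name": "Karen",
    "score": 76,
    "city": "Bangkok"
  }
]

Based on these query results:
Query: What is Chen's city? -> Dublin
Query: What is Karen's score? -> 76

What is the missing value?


The missing value is Chen's city
From query: Chen's city = Dublin

ANSWER: Dublin


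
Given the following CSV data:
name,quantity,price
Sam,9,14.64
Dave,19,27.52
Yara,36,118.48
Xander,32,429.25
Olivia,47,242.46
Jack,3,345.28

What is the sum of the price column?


Values in 'price' column:
  Row 1: 14.64
  Row 2: 27.52
  Row 3: 118.48
  Row 4: 429.25
  Row 5: 242.46
  Row 6: 345.28
Sum = 14.64 + 27.52 + 118.48 + 429.25 + 242.46 + 345.28 = 1177.63

ANSWER: 1177.63


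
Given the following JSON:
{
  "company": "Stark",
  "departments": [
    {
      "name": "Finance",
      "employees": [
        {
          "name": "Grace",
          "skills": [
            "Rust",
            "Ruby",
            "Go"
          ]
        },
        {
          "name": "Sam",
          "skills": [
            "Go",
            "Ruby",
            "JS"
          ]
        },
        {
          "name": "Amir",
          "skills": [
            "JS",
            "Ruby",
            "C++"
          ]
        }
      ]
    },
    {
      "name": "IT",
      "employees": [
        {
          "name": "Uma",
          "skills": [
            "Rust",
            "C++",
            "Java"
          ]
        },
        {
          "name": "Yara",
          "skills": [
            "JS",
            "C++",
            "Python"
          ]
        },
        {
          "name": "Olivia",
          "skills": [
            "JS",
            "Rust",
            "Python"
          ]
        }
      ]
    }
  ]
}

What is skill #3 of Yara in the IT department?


Path: departments[1].employees[1].skills[2]
Value: Python

ANSWER: Python


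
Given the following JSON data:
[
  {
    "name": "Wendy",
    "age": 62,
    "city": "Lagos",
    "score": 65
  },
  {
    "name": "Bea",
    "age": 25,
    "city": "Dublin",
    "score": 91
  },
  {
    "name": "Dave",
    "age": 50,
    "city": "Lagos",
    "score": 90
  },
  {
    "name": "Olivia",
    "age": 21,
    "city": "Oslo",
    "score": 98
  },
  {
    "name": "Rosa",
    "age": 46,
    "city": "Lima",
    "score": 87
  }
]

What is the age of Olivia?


Looking up record where name = Olivia
Record index: 3
Field 'age' = 21

ANSWER: 21


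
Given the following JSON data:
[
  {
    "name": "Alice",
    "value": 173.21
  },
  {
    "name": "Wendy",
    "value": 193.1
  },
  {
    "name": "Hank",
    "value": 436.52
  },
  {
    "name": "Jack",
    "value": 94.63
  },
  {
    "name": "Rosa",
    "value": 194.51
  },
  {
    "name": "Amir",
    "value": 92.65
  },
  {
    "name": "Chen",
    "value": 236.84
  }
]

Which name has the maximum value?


Comparing values:
  Alice: 173.21
  Wendy: 193.1
  Hank: 436.52
  Jack: 94.63
  Rosa: 194.51
  Amir: 92.65
  Chen: 236.84
Maximum: Hank (436.52)

ANSWER: Hank


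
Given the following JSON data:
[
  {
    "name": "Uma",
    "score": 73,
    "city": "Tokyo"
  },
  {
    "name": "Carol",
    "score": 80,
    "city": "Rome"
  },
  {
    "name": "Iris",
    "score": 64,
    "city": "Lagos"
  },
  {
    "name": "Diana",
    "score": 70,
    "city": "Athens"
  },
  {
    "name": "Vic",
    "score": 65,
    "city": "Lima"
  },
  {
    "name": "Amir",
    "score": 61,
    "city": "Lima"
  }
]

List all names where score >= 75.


Filtering records where score >= 75:
  Uma (score=73) -> no
  Carol (score=80) -> YES
  Iris (score=64) -> no
  Diana (score=70) -> no
  Vic (score=65) -> no
  Amir (score=61) -> no


ANSWER: Carol


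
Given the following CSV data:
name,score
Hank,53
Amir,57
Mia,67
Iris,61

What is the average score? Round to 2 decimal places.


Scores: 53, 57, 67, 61
Sum = 238
Count = 4
Average = 238 / 4 = 59.50

ANSWER: 59.50


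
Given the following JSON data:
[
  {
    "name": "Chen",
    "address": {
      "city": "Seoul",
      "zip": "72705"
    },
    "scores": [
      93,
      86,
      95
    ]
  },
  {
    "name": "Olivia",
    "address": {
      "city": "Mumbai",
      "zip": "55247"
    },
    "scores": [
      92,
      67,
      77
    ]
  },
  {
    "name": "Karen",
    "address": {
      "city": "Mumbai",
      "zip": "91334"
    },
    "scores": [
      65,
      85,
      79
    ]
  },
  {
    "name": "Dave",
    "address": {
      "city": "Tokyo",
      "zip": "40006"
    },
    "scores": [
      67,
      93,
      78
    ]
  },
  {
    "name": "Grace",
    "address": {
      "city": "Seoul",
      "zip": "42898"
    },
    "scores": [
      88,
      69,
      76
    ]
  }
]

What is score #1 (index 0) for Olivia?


Path: records[1].scores[0]
Value: 92

ANSWER: 92


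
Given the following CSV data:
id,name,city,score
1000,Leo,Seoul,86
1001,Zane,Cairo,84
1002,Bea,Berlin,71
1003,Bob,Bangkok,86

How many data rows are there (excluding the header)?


Counting rows (excluding header):
Header: id,name,city,score
Data rows: 4

ANSWER: 4


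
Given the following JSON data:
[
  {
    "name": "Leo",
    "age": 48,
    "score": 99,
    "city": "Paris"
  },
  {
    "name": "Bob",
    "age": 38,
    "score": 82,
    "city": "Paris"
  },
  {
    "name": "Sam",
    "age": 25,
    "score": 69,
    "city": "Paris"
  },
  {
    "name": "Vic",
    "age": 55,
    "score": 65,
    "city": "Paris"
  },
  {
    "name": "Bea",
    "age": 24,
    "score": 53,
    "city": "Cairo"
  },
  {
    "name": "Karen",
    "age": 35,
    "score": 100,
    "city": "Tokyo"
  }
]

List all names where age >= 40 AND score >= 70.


Checking both conditions:
  Leo (age=48, score=99) -> YES
  Bob (age=38, score=82) -> no
  Sam (age=25, score=69) -> no
  Vic (age=55, score=65) -> no
  Bea (age=24, score=53) -> no
  Karen (age=35, score=100) -> no


ANSWER: Leo


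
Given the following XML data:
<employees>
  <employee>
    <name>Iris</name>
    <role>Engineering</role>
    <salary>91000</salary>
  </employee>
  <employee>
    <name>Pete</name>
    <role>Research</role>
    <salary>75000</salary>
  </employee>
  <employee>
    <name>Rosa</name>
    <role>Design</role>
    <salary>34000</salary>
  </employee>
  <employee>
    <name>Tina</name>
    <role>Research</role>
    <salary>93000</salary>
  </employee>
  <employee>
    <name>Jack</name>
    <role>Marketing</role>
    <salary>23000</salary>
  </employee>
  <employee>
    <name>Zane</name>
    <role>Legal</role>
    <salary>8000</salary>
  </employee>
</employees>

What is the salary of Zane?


Searching for <employee> with <name>Zane</name>
Found at position 6
<salary>8000</salary>

ANSWER: 8000


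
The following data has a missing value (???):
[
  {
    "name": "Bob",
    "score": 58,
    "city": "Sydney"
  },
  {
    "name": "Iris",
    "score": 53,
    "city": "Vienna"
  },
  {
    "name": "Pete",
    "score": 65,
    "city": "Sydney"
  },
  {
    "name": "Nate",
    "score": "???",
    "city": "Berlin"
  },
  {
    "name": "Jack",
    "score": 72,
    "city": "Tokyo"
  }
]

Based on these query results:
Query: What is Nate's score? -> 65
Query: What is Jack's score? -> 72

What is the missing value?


The missing value is Nate's score
From query: Nate's score = 65

ANSWER: 65


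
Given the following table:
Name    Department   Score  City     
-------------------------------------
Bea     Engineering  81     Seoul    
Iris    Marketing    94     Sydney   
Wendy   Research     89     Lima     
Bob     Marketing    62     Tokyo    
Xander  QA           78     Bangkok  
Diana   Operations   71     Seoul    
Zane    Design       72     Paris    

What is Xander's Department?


Row 5: Xander
Department = QA

ANSWER: QA


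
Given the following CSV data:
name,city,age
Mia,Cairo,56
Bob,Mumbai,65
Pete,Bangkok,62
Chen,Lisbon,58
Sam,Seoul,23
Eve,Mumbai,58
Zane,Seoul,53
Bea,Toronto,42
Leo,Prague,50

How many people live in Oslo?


Scanning city column for 'Oslo':
Total matches: 0

ANSWER: 0


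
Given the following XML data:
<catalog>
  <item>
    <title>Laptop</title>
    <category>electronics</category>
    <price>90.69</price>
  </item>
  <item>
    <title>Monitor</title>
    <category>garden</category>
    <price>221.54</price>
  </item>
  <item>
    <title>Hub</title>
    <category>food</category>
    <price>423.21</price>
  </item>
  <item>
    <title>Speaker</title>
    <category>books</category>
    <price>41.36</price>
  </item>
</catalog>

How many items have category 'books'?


Scanning <item> elements for <category>books</category>:
  Item 4: Speaker -> MATCH
Count: 1

ANSWER: 1


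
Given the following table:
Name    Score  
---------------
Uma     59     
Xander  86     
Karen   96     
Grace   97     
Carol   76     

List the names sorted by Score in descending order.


Sorting by Score (descending):
  Grace: 97
  Karen: 96
  Xander: 86
  Carol: 76
  Uma: 59


ANSWER: Grace, Karen, Xander, Carol, Uma


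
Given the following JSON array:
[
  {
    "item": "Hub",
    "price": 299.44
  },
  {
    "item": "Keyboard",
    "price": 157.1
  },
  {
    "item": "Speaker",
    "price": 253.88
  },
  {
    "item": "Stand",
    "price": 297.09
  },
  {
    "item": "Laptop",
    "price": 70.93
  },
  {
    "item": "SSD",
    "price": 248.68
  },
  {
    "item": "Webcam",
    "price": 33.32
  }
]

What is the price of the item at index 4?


Array index 4 -> Laptop
price = 70.93

ANSWER: 70.93


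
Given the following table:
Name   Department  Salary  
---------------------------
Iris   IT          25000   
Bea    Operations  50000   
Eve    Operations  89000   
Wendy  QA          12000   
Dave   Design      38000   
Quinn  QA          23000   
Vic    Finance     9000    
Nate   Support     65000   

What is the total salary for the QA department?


QA department members:
  Wendy: 12000
  Quinn: 23000
Total = 12000 + 23000 = 35000

ANSWER: 35000


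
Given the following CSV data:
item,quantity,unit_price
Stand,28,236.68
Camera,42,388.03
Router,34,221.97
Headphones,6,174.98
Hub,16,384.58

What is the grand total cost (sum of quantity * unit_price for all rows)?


Computing row totals:
  Stand: 28 * 236.68 = 6627.04
  Camera: 42 * 388.03 = 16297.26
  Router: 34 * 221.97 = 7546.98
  Headphones: 6 * 174.98 = 1049.88
  Hub: 16 * 384.58 = 6153.28
Grand total = 6627.04 + 16297.26 + 7546.98 + 1049.88 + 6153.28 = 37674.44

ANSWER: 37674.44


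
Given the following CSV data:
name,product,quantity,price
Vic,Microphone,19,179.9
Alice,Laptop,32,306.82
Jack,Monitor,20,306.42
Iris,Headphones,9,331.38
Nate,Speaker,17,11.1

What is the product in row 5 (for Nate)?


Row 5: Nate
Column 'product' = Speaker

ANSWER: Speaker


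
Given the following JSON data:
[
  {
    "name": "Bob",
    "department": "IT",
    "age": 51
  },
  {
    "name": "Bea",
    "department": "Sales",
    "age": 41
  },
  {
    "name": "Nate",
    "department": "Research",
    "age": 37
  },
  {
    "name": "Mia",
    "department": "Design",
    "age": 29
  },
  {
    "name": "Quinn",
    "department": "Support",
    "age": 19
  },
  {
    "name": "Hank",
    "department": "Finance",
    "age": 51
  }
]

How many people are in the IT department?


Scanning records for department = IT
  Record 0: Bob
Count: 1

ANSWER: 1


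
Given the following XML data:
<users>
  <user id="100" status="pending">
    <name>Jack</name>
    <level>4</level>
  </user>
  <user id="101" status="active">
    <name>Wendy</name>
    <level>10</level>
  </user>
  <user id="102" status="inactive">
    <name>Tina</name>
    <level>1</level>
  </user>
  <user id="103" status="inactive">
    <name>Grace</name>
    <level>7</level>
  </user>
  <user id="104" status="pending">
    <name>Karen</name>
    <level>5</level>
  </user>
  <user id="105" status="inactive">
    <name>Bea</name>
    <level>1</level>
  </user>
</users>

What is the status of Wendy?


Finding user with name = Wendy
user id="101" status="active"

ANSWER: active


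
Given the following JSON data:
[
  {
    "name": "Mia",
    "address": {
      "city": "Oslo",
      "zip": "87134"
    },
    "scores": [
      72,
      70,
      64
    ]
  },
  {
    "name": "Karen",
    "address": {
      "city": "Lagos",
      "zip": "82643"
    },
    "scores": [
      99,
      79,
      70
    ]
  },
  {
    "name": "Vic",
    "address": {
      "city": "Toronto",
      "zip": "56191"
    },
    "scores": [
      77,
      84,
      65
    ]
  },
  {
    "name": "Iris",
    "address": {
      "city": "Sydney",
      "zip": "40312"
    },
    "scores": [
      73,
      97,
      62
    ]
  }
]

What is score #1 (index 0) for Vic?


Path: records[2].scores[0]
Value: 77

ANSWER: 77


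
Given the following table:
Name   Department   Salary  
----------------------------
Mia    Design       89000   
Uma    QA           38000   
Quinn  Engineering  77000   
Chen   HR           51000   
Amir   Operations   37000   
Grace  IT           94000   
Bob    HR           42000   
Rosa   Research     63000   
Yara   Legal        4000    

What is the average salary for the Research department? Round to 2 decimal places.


Research department members:
  Rosa: 63000
Sum = 63000
Count = 1
Average = 63000 / 1 = 63000.00

ANSWER: 63000.00


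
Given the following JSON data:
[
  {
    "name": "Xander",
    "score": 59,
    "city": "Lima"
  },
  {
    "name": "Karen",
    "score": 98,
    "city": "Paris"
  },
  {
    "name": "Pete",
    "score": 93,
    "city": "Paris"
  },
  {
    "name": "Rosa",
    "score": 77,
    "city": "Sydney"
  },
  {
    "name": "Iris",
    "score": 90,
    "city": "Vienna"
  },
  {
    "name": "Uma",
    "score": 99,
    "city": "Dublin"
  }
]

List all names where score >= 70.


Filtering records where score >= 70:
  Xander (score=59) -> no
  Karen (score=98) -> YES
  Pete (score=93) -> YES
  Rosa (score=77) -> YES
  Iris (score=90) -> YES
  Uma (score=99) -> YES


ANSWER: Karen, Pete, Rosa, Iris, Uma


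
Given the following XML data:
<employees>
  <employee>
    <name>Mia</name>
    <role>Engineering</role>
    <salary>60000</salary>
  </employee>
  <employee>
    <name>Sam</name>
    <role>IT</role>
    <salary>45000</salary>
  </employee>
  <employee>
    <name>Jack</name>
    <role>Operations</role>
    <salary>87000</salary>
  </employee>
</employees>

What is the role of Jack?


Searching for <employee> with <name>Jack</name>
Found at position 3
<role>Operations</role>

ANSWER: Operations


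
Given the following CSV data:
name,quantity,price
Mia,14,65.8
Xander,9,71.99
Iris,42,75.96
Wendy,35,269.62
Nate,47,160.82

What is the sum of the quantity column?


Values in 'quantity' column:
  Row 1: 14
  Row 2: 9
  Row 3: 42
  Row 4: 35
  Row 5: 47
Sum = 14 + 9 + 42 + 35 + 47 = 147

ANSWER: 147


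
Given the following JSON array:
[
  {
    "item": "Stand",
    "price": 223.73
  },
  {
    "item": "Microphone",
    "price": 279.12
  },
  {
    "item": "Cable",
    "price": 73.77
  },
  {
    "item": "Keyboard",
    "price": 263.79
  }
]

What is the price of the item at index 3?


Array index 3 -> Keyboard
price = 263.79

ANSWER: 263.79


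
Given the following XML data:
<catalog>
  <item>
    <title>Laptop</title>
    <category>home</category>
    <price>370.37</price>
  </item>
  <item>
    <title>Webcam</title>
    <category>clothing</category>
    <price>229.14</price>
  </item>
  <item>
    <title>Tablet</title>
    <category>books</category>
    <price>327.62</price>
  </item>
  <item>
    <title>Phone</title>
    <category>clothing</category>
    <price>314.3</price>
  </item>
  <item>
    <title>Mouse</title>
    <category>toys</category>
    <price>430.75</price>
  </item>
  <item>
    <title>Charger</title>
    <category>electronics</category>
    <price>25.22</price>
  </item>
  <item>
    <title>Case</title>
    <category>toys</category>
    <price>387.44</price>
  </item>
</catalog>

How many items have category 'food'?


Scanning <item> elements for <category>food</category>:
Count: 0

ANSWER: 0


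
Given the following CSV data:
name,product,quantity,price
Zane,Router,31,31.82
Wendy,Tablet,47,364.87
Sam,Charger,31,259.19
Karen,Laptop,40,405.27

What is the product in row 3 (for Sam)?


Row 3: Sam
Column 'product' = Charger

ANSWER: Charger


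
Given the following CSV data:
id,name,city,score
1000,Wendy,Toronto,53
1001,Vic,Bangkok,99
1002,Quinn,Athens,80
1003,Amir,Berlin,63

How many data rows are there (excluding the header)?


Counting rows (excluding header):
Header: id,name,city,score
Data rows: 4

ANSWER: 4


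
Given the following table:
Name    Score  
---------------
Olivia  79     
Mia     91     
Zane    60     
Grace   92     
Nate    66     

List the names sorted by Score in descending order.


Sorting by Score (descending):
  Grace: 92
  Mia: 91
  Olivia: 79
  Nate: 66
  Zane: 60


ANSWER: Grace, Mia, Olivia, Nate, Zane


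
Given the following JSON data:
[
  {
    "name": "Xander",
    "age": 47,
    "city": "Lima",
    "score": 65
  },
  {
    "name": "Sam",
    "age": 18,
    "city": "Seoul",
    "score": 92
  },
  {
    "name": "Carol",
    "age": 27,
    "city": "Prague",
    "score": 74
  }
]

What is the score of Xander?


Looking up record where name = Xander
Record index: 0
Field 'score' = 65

ANSWER: 65


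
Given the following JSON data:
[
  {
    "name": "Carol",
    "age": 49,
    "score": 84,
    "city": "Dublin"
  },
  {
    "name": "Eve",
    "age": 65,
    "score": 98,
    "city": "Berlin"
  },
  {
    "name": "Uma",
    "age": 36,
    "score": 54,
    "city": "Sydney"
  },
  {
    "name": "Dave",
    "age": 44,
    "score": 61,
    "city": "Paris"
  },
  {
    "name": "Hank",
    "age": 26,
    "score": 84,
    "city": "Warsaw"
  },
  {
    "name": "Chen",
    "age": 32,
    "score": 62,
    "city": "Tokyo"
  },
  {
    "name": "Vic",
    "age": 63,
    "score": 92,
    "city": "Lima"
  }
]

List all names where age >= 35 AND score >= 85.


Checking both conditions:
  Carol (age=49, score=84) -> no
  Eve (age=65, score=98) -> YES
  Uma (age=36, score=54) -> no
  Dave (age=44, score=61) -> no
  Hank (age=26, score=84) -> no
  Chen (age=32, score=62) -> no
  Vic (age=63, score=92) -> YES


ANSWER: Eve, Vic


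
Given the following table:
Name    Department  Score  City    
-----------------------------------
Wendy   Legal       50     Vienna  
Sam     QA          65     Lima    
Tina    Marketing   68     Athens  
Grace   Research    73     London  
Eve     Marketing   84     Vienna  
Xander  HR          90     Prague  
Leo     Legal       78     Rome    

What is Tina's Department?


Row 3: Tina
Department = Marketing

ANSWER: Marketing


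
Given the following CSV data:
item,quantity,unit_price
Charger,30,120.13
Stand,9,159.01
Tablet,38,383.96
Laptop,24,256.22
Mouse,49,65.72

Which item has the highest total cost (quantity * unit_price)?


Computing row totals:
  Charger: 3603.9
  Stand: 1431.09
  Tablet: 14590.48
  Laptop: 6149.28
  Mouse: 3220.28
Maximum: Tablet (14590.48)

ANSWER: Tablet


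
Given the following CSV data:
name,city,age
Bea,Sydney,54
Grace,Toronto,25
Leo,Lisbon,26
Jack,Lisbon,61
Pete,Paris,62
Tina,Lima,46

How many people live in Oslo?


Scanning city column for 'Oslo':
Total matches: 0

ANSWER: 0


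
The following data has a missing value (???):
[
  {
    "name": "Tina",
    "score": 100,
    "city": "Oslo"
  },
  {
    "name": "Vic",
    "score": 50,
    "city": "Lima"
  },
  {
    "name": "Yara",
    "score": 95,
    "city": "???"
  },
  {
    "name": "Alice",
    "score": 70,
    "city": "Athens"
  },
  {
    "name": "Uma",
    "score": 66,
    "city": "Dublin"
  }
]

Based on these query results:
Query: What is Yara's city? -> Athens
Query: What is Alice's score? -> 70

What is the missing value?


The missing value is Yara's city
From query: Yara's city = Athens

ANSWER: Athens


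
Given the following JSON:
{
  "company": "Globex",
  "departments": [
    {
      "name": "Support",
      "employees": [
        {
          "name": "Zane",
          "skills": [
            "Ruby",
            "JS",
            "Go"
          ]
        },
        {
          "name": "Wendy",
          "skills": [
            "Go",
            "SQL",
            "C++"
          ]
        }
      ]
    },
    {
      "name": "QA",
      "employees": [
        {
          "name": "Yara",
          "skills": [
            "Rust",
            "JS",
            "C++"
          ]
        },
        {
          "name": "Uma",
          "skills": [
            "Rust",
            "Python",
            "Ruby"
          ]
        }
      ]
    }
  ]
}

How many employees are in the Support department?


Path: departments[0].employees
Count: 2

ANSWER: 2


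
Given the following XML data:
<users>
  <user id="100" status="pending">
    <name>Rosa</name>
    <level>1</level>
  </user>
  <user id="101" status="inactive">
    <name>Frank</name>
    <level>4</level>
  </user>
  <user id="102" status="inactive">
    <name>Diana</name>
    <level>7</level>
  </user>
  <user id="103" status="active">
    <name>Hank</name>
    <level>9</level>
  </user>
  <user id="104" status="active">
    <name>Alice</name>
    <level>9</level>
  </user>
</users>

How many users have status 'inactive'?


Counting users with status='inactive':
  Frank (id=101) -> MATCH
  Diana (id=102) -> MATCH
Count: 2

ANSWER: 2


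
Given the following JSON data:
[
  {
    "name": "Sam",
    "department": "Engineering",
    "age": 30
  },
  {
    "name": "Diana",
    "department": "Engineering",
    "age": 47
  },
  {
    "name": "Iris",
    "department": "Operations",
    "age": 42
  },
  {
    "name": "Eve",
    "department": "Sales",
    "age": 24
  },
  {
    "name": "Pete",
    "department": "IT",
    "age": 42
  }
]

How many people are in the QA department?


Scanning records for department = QA
  No matches found
Count: 0

ANSWER: 0


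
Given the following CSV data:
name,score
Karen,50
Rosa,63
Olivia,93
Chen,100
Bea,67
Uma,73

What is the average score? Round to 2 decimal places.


Scores: 50, 63, 93, 100, 67, 73
Sum = 446
Count = 6
Average = 446 / 6 = 74.33

ANSWER: 74.33


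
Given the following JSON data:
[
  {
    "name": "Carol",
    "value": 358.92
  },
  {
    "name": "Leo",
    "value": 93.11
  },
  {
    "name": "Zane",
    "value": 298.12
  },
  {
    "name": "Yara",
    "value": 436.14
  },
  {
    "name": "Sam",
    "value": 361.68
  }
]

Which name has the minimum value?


Comparing values:
  Carol: 358.92
  Leo: 93.11
  Zane: 298.12
  Yara: 436.14
  Sam: 361.68
Minimum: Leo (93.11)

ANSWER: Leo


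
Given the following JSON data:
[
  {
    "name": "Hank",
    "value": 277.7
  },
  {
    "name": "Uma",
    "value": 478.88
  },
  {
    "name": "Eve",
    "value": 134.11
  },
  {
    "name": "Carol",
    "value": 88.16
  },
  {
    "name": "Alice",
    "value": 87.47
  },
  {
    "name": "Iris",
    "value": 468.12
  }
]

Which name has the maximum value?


Comparing values:
  Hank: 277.7
  Uma: 478.88
  Eve: 134.11
  Carol: 88.16
  Alice: 87.47
  Iris: 468.12
Maximum: Uma (478.88)

ANSWER: Uma


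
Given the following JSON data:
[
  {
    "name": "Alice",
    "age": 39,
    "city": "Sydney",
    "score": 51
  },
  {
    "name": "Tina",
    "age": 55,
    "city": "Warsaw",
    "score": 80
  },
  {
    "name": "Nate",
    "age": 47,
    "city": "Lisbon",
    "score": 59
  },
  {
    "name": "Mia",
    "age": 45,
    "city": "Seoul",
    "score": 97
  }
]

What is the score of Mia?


Looking up record where name = Mia
Record index: 3
Field 'score' = 97

ANSWER: 97


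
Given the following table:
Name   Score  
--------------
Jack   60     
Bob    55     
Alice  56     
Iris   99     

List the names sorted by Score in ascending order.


Sorting by Score (ascending):
  Bob: 55
  Alice: 56
  Jack: 60
  Iris: 99


ANSWER: Bob, Alice, Jack, Iris


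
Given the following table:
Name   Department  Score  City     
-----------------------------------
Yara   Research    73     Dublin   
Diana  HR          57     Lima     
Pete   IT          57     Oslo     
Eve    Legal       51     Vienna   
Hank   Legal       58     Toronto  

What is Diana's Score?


Row 2: Diana
Score = 57

ANSWER: 57


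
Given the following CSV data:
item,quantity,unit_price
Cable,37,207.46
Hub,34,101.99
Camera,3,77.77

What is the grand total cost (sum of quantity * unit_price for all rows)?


Computing row totals:
  Cable: 37 * 207.46 = 7676.02
  Hub: 34 * 101.99 = 3467.66
  Camera: 3 * 77.77 = 233.31
Grand total = 7676.02 + 3467.66 + 233.31 = 11376.99

ANSWER: 11376.99


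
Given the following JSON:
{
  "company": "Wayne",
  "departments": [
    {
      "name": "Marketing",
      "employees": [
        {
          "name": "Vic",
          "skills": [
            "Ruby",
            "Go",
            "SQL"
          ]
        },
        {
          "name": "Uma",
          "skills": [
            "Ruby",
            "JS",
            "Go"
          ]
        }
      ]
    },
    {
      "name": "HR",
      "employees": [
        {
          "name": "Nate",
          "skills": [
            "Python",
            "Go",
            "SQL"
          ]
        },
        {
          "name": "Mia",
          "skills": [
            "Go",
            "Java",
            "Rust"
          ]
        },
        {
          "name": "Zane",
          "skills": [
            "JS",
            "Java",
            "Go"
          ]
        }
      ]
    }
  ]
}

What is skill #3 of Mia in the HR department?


Path: departments[1].employees[1].skills[2]
Value: Rust

ANSWER: Rust


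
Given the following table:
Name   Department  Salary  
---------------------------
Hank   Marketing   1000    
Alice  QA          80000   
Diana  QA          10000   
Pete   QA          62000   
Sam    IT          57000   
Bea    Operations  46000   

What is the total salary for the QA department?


QA department members:
  Alice: 80000
  Diana: 10000
  Pete: 62000
Total = 80000 + 10000 + 62000 = 152000

ANSWER: 152000


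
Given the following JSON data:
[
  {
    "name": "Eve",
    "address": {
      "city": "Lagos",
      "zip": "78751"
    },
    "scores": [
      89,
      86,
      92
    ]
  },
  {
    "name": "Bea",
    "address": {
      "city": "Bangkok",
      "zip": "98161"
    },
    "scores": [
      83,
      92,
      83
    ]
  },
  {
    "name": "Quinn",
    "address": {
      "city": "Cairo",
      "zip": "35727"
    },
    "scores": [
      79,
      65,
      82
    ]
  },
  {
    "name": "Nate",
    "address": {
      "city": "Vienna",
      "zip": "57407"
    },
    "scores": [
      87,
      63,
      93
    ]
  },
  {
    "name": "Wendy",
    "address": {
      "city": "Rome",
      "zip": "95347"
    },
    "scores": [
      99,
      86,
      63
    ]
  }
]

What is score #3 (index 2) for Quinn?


Path: records[2].scores[2]
Value: 82

ANSWER: 82


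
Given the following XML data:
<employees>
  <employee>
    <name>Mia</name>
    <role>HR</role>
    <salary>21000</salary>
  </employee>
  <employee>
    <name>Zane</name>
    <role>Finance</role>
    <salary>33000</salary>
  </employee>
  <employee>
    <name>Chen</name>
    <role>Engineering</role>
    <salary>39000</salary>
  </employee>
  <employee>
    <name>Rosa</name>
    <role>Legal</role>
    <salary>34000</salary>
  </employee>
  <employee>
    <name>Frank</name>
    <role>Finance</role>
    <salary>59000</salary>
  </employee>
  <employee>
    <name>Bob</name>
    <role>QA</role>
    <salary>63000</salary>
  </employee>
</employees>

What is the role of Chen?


Searching for <employee> with <name>Chen</name>
Found at position 3
<role>Engineering</role>

ANSWER: Engineering


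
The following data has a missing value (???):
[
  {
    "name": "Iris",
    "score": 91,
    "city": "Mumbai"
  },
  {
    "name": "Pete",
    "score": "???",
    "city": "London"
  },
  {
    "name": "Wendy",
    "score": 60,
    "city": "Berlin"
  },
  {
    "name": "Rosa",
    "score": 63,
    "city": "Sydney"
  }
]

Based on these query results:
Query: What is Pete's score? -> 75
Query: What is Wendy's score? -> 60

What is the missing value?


The missing value is Pete's score
From query: Pete's score = 75

ANSWER: 75


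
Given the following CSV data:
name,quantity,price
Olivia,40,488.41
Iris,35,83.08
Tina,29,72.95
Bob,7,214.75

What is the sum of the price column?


Values in 'price' column:
  Row 1: 488.41
  Row 2: 83.08
  Row 3: 72.95
  Row 4: 214.75
Sum = 488.41 + 83.08 + 72.95 + 214.75 = 859.19

ANSWER: 859.19


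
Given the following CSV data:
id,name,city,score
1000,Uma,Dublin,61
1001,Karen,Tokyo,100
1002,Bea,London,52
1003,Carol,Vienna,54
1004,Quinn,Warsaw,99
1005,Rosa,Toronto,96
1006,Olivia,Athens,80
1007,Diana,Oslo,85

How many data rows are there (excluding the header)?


Counting rows (excluding header):
Header: id,name,city,score
Data rows: 8

ANSWER: 8


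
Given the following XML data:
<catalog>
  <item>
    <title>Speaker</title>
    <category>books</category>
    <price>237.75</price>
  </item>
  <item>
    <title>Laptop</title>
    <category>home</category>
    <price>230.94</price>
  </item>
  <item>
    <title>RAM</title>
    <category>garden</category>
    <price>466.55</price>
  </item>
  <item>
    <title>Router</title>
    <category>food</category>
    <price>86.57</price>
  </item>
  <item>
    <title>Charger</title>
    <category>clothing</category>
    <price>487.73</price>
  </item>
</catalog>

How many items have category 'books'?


Scanning <item> elements for <category>books</category>:
  Item 1: Speaker -> MATCH
Count: 1

ANSWER: 1


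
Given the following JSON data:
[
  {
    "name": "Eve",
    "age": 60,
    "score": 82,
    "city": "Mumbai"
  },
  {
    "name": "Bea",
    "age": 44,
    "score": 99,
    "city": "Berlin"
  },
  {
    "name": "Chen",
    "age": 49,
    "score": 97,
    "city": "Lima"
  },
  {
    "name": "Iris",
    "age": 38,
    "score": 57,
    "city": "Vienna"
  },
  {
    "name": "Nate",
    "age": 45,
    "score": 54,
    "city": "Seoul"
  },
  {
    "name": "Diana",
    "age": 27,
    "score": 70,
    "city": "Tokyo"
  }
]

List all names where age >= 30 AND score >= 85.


Checking both conditions:
  Eve (age=60, score=82) -> no
  Bea (age=44, score=99) -> YES
  Chen (age=49, score=97) -> YES
  Iris (age=38, score=57) -> no
  Nate (age=45, score=54) -> no
  Diana (age=27, score=70) -> no


ANSWER: Bea, Chen


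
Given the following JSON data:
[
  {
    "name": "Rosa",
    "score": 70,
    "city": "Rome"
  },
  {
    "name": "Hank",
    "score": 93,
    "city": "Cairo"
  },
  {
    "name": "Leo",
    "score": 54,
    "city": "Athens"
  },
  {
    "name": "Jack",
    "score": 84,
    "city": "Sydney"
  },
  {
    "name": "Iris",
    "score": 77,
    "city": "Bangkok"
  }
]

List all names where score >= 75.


Filtering records where score >= 75:
  Rosa (score=70) -> no
  Hank (score=93) -> YES
  Leo (score=54) -> no
  Jack (score=84) -> YES
  Iris (score=77) -> YES


ANSWER: Hank, Jack, Iris
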